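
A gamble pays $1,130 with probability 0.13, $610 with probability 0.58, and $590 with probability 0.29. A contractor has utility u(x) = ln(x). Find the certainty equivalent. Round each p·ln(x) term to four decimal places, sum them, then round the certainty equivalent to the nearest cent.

$654.52

E[u] = 0.13·ln(1130) + 0.58·ln(610) + 0.29·ln(590) = 0.9139 + 3.7198 + 1.8502 = 6.4839
CE = e^6.4839 ≈ 654.52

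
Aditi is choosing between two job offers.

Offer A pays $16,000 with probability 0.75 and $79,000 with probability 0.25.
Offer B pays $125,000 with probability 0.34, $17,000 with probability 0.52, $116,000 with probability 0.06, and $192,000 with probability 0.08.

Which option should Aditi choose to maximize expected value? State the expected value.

Offer B ($73,660)

Offer A = 0.75 × 16000 + 0.25 × 79000 = 12000 + 19750 = 31750
Offer B = 0.34 × 125000 + 0.52 × 17000 + 0.06 × 116000 + 0.08 × 192000 = 42500 + 8840 + 6960 + 15360 = 73660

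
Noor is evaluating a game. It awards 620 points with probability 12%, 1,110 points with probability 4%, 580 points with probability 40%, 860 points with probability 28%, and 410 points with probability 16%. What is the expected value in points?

657.2 points

EV = 0.12 × 620 + 0.04 × 1110 + 0.4 × 580 + 0.28 × 860 + 0.16 × 410 = 74.4 + 44.4 + 232 + 240.8 + 65.6 = 657.2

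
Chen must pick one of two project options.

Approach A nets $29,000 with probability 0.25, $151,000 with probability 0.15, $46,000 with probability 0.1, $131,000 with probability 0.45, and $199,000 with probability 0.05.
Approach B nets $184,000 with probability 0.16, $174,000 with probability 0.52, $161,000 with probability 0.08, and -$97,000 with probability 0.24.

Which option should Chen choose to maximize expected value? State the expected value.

Approach B ($109,520)

Approach A = 0.25 × 29000 + 0.15 × 151000 + 0.1 × 46000 + 0.45 × 131000 + 0.05 × 199000 = 7250 + 22650 + 4600 + 58950 + 9950 = 103400
Approach B = 0.16 × 184000 + 0.52 × 174000 + 0.08 × 161000 + 0.24 × (-97000) = 29440 + 90480 + 12880 − 23280 = 109520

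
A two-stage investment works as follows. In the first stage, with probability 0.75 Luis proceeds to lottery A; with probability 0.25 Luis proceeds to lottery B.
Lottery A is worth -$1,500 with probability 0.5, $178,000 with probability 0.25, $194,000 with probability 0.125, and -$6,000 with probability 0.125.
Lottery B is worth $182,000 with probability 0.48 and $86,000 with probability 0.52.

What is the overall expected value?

EV(A) = 0.5 × (-1500) + 0.25 × 178000 + 0.125 × 194000 + 0.125 × (-6000) = -750 + 44500 + 24250 − 750 = 67250
EV(B) = 0.48 × 182000 + 0.52 × 86000 = 87360 + 44720 = 132080
Overall = 0.75 × 67250 + 0.25 × 132080 = 50437.5 + 33020 = 83457.5

$83,457.50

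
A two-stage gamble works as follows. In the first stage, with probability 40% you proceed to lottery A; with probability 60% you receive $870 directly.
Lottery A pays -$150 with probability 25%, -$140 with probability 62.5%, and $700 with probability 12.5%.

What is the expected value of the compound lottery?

EV(A) = 0.25 × (-150) + 0.625 × (-140) + 0.125 × 700 = -37.5 − 87.5 + 87.5 = -37.5
Branch B: 870 (certain)
Overall = 0.4 × (-37.5) + 0.6 × 870 = -15 + 522 = 507

$507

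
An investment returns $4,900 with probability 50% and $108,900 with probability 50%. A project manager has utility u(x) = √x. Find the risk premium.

$16,900

E[u] = 0.5·√4900 + 0.5·√108900 = 0.5·70 + 0.5·330 = 200
CE = (200)² = 40000
Risk premium = EV − CE = 56900 − 40000 = 16900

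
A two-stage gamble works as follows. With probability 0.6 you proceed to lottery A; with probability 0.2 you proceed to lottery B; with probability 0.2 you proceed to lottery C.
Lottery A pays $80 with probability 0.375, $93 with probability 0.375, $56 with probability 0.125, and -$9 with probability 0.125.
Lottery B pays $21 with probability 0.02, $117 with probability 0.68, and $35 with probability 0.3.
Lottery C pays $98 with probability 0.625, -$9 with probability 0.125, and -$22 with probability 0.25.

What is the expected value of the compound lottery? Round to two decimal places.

EV(A) = 0.375 × 80 + 0.375 × 93 + 0.125 × 56 + 0.125 × (-9) = 30 + 34.875 + 7 − 1.125 = 70.75
EV(B) = 0.02 × 21 + 0.68 × 117 + 0.3 × 35 = 0.42 + 79.56 + 10.5 = 90.48
EV(C) = 0.625 × 98 + 0.125 × (-9) + 0.25 × (-22) = 61.25 − 1.125 − 5.5 = 54.625
Overall = 0.6 × 70.75 + 0.2 × 90.48 + 0.2 × 54.625 = 42.45 + 18.096 + 10.925 = 71.471

$71.47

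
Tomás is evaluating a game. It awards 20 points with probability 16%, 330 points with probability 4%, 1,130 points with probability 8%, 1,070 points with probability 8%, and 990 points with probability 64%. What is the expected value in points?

EV = 0.16 × 20 + 0.04 × 330 + 0.08 × 1130 + 0.08 × 1070 + 0.64 × 990 = 3.2 + 13.2 + 90.4 + 85.6 + 633.6 = 826

826 points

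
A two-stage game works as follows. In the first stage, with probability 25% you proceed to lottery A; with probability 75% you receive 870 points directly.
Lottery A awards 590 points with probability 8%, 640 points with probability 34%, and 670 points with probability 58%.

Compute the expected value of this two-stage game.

EV(A) = 0.08 × 590 + 0.34 × 640 + 0.58 × 670 = 47.2 + 217.6 + 388.6 = 653.4
Branch B: 870 (certain)
Overall = 0.25 × 653.4 + 0.75 × 870 = 163.35 + 652.5 = 815.85

815.85 points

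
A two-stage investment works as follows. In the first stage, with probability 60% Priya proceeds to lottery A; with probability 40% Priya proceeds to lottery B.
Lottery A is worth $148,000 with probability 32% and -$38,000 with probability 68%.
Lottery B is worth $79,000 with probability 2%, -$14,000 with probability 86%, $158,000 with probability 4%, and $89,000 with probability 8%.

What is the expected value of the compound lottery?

EV(A) = 0.32 × 148000 + 0.68 × (-38000) = 47360 − 25840 = 21520
EV(B) = 0.02 × 79000 + 0.86 × (-14000) + 0.04 × 158000 + 0.08 × 89000 = 1580 − 12040 + 6320 + 7120 = 2980
Overall = 0.6 × 21520 + 0.4 × 2980 = 12912 + 1192 = 14104

$14,104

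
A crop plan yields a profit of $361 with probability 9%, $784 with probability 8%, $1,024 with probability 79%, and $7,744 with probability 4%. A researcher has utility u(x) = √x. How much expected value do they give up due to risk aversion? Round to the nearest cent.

E[u] = 0.09·√361 + 0.08·√784 + 0.79·√1024 + 0.04·√7744 = 0.09·19 + 0.08·28 + 0.79·32 + 0.04·88 = 32.75
CE = (32.75)² = 1072.5625
Risk premium = EV − CE = 1213.93 − 1072.5625 = 141.3675

$141.37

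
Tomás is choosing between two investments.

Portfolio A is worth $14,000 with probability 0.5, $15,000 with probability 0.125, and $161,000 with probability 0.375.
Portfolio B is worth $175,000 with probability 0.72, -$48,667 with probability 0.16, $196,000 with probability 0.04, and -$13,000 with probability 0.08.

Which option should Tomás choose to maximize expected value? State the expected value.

Portfolio B ($125,013.28)

Portfolio A = 0.5 × 14000 + 0.125 × 15000 + 0.375 × 161000 = 7000 + 1875 + 60375 = 69250
Portfolio B = 0.72 × 175000 + 0.16 × (-48667) + 0.04 × 196000 + 0.08 × (-13000) = 126000 − 7786.72 + 7840 − 1040 = 125013.28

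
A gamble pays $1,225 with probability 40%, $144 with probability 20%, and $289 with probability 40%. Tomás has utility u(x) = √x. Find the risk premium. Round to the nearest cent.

$96.16

E[u] = 0.4·√1225 + 0.2·√144 + 0.4·√289 = 0.4·35 + 0.2·12 + 0.4·17 = 23.2
CE = (23.2)² = 538.24
Risk premium = EV − CE = 634.4 − 538.24 = 96.16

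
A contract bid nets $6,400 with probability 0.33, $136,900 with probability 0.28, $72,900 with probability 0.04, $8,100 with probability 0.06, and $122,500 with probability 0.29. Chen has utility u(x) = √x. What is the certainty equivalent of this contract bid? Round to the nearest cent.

$61,355.29

E[u] = 0.33·√6400 + 0.28·√136900 + 0.04·√72900 + 0.06·√8100 + 0.29·√122500 = 0.33·80 + 0.28·370 + 0.04·270 + 0.06·90 + 0.29·350 = 247.7
CE = (247.7)² = 61355.29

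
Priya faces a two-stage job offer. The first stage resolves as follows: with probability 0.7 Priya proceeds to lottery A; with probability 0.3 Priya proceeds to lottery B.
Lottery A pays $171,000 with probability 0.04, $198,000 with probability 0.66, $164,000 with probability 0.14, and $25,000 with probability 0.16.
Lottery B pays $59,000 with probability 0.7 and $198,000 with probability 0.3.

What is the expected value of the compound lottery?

EV(A) = 0.04 × 171000 + 0.66 × 198000 + 0.14 × 164000 + 0.16 × 25000 = 6840 + 130680 + 22960 + 4000 = 164480
EV(B) = 0.7 × 59000 + 0.3 × 198000 = 41300 + 59400 = 100700
Overall = 0.7 × 164480 + 0.3 × 100700 = 115136 + 30210 = 145346

$145,346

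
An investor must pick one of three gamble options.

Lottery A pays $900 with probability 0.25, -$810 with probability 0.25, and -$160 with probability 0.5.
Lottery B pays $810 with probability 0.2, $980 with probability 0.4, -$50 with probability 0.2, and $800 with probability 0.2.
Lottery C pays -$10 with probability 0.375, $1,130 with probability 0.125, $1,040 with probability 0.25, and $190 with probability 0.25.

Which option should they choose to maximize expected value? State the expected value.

Lottery B ($704)

Lottery A = 0.25 × 900 + 0.25 × (-810) + 0.5 × (-160) = 225 − 202.5 − 80 = -57.5
Lottery B = 0.2 × 810 + 0.4 × 980 + 0.2 × (-50) + 0.2 × 800 = 162 + 392 − 10 + 160 = 704
Lottery C = 0.375 × (-10) + 0.125 × 1130 + 0.25 × 1040 + 0.25 × 190 = -3.75 + 141.25 + 260 + 47.5 = 445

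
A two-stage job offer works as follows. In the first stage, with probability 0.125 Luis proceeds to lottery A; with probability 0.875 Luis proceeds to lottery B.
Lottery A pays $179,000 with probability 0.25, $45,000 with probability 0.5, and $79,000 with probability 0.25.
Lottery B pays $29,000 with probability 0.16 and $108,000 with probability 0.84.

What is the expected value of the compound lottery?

EV(A) = 0.25 × 179000 + 0.5 × 45000 + 0.25 × 79000 = 44750 + 22500 + 19750 = 87000
EV(B) = 0.16 × 29000 + 0.84 × 108000 = 4640 + 90720 = 95360
Overall = 0.125 × 87000 + 0.875 × 95360 = 10875 + 83440 = 94315

$94,315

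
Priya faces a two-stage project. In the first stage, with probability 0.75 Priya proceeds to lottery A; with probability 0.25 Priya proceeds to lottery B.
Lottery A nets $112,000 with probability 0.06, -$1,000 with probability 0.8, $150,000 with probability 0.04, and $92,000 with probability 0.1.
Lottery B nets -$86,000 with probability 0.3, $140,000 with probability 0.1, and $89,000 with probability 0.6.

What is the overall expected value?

EV(A) = 0.06 × 112000 + 0.8 × (-1000) + 0.04 × 150000 + 0.1 × 92000 = 6720 − 800 + 6000 + 9200 = 21120
EV(B) = 0.3 × (-86000) + 0.1 × 140000 + 0.6 × 89000 = -25800 + 14000 + 53400 = 41600
Overall = 0.75 × 21120 + 0.25 × 41600 = 15840 + 10400 = 26240

$26,240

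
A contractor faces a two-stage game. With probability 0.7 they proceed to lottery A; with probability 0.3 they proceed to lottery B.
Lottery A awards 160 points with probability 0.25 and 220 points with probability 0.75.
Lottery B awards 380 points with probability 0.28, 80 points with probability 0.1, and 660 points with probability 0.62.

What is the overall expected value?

EV(A) = 0.25 × 160 + 0.75 × 220 = 40 + 165 = 205
EV(B) = 0.28 × 380 + 0.1 × 80 + 0.62 × 660 = 106.4 + 8 + 409.2 = 523.6
Overall = 0.7 × 205 + 0.3 × 523.6 = 143.5 + 157.08 = 300.58

300.58 points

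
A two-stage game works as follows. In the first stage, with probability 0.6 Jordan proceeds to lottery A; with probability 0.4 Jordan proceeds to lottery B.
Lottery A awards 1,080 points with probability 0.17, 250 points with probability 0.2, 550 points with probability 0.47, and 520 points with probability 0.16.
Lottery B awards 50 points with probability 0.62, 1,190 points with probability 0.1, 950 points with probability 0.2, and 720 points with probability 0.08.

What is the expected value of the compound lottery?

EV(A) = 0.17 × 1080 + 0.2 × 250 + 0.47 × 550 + 0.16 × 520 = 183.6 + 50 + 258.5 + 83.2 = 575.3
EV(B) = 0.62 × 50 + 0.1 × 1190 + 0.2 × 950 + 0.08 × 720 = 31 + 119 + 190 + 57.6 = 397.6
Overall = 0.6 × 575.3 + 0.4 × 397.6 = 345.18 + 159.04 = 504.22

504.22 points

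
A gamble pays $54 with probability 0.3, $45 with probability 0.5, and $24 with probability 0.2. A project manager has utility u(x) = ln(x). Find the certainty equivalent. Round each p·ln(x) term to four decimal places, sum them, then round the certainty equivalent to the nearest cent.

E[u] = 0.3·ln(54) + 0.5·ln(45) + 0.2·ln(24) = 1.1967 + 1.9033 + 0.6356 = 3.7356
CE = e^3.7356 ≈ 41.91

$41.91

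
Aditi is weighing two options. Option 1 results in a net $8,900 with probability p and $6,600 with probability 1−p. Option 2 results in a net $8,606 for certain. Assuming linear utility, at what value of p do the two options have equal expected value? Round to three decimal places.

p·8900 + (1−p)·6600 = 8606
2300p + 6600 = 8606
p = (8606 − 6600) / 2300

p = 0.872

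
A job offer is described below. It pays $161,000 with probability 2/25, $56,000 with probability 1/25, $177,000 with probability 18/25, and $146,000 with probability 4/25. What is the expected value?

EV = 2/25 × 161000 + 1/25 × 56000 + 18/25 × 177000 + 4/25 × 146000 = 12880 + 2240 + 127440 + 23360 = 165920

$165,920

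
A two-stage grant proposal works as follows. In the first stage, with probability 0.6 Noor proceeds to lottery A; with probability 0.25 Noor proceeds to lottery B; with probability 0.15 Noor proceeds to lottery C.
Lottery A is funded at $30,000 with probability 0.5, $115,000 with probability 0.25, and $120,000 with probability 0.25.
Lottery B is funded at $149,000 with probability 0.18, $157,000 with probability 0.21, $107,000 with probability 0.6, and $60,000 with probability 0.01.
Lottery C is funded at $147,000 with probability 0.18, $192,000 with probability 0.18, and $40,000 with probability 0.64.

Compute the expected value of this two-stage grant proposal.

EV(A) = 0.5 × 30000 + 0.25 × 115000 + 0.25 × 120000 = 15000 + 28750 + 30000 = 73750
EV(B) = 0.18 × 149000 + 0.21 × 157000 + 0.6 × 107000 + 0.01 × 60000 = 26820 + 32970 + 64200 + 600 = 124590
EV(C) = 0.18 × 147000 + 0.18 × 192000 + 0.64 × 40000 = 26460 + 34560 + 25600 = 86620
Overall = 0.6 × 73750 + 0.25 × 124590 + 0.15 × 86620 = 44250 + 31147.5 + 12993 = 88390.5

$88,390.50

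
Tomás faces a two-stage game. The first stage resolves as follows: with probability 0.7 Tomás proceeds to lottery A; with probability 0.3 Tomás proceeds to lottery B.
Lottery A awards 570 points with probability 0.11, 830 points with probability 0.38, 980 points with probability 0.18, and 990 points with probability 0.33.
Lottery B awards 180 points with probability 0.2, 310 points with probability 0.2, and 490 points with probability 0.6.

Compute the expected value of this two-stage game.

EV(A) = 0.11 × 570 + 0.38 × 830 + 0.18 × 980 + 0.33 × 990 = 62.7 + 315.4 + 176.4 + 326.7 = 881.2
EV(B) = 0.2 × 180 + 0.2 × 310 + 0.6 × 490 = 36 + 62 + 294 = 392
Overall = 0.7 × 881.2 + 0.3 × 392 = 616.84 + 117.6 = 734.44

734.44 points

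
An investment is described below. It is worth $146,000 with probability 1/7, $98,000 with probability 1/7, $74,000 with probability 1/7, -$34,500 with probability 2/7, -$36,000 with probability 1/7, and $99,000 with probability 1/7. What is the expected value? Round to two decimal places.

EV = 1/7 × 146000 + 1/7 × 98000 + 1/7 × 74000 + 2/7 × (-34500) + 1/7 × (-36000) + 1/7 × 99000 = 20857.1429 + 14000 + 10571.4286 − 9857.1429 − 5142.8571 + 14142.8571 = 44571.4286

$44,571.43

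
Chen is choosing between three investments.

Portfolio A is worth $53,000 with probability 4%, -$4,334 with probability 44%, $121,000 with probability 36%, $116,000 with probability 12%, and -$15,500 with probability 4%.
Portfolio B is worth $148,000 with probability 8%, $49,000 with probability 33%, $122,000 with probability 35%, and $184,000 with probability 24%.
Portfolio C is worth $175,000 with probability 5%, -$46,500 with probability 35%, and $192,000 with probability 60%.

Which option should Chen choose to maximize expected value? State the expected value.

Portfolio B ($114,870)

Portfolio A = 0.04 × 53000 + 0.44 × (-4334) + 0.36 × 121000 + 0.12 × 116000 + 0.04 × (-15500) = 2120 − 1906.96 + 43560 + 13920 − 620 = 57073.04
Portfolio B = 0.08 × 148000 + 0.33 × 49000 + 0.35 × 122000 + 0.24 × 184000 = 11840 + 16170 + 42700 + 44160 = 114870
Portfolio C = 0.05 × 175000 + 0.35 × (-46500) + 0.6 × 192000 = 8750 − 16275 + 115200 = 107675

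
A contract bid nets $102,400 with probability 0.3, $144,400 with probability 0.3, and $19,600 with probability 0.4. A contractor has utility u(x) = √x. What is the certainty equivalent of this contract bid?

$70,756

E[u] = 0.3·√102400 + 0.3·√144400 + 0.4·√19600 = 0.3·320 + 0.3·380 + 0.4·140 = 266
CE = (266)² = 70756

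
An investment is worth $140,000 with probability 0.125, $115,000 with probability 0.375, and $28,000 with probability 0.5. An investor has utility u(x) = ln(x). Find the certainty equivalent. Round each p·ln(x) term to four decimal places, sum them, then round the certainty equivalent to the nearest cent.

$58,162.73

E[u] = 0.125·ln(140000) + 0.375·ln(115000) + 0.5·ln(28000) = 1.4812 + 4.3698 + 5.1200 = 10.9710
CE = e^10.9710 ≈ 58162.73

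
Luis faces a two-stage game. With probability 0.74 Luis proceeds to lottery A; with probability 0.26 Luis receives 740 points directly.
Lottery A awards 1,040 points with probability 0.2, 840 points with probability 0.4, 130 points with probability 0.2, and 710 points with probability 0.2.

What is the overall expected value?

EV(A) = 0.2 × 1040 + 0.4 × 840 + 0.2 × 130 + 0.2 × 710 = 208 + 336 + 26 + 142 = 712
Branch B: 740 (certain)
Overall = 0.74 × 712 + 0.26 × 740 = 526.88 + 192.4 = 719.28

719.28 points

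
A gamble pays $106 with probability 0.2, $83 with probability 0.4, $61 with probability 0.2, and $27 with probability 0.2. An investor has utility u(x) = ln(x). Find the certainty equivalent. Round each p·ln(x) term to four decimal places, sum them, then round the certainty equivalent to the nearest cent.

$65.47

E[u] = 0.2·ln(106) + 0.4·ln(83) + 0.2·ln(61) + 0.2·ln(27) = 0.9327 + 1.7675 + 0.8222 + 0.6592 = 4.1816
CE = e^4.1816 ≈ 65.47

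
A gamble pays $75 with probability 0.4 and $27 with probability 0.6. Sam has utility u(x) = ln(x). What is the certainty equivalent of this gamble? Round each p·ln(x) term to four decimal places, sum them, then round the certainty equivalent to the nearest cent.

$40.63

E[u] = 0.4·ln(75) + 0.6·ln(27) = 1.7270 + 1.9775 = 3.7045
CE = e^3.7045 ≈ 40.63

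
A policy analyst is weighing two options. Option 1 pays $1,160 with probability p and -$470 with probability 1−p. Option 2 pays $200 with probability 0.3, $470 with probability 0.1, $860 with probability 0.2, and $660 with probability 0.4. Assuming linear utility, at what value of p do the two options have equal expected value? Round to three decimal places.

p = 0.621

EV(Option 2) = 0.3 × 200 + 0.1 × 470 + 0.2 × 860 + 0.4 × 660 = 60 + 47 + 172 + 264 = 543
p·1160 + (1−p)·(-470) = 543
1630p − 470 = 543
p = (543 + 470) / 1630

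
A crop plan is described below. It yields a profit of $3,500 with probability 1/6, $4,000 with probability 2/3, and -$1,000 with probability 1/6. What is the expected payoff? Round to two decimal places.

EV = 1/6 × 3500 + 2/3 × 4000 + 1/6 × (-1000) = 583.3333 + 2666.6667 − 166.6667 = 3083.3333

$3,083.33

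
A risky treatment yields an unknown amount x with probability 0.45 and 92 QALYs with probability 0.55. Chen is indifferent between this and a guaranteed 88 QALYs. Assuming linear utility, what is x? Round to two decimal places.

x = 83.11 QALYs

0.45·x + 0.55·92 = 88
0.45·x = 88 − 50.6 = 37.4
x = 37.4 / 0.45 = 83.1111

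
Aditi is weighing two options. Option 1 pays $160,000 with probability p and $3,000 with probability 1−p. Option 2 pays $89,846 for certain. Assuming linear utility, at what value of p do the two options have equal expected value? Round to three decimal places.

p·160000 + (1−p)·3000 = 89846
157000p + 3000 = 89846
p = (89846 − 3000) / 157000

p = 0.553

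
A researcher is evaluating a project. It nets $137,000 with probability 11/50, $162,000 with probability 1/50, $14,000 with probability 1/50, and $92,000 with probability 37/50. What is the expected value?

$101,740

EV = 11/50 × 137000 + 1/50 × 162000 + 1/50 × 14000 + 37/50 × 92000 = 30140 + 3240 + 280 + 68080 = 101740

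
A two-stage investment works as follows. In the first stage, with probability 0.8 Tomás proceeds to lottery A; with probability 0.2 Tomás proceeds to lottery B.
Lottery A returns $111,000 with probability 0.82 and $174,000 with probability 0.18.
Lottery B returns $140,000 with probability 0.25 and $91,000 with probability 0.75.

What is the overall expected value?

EV(A) = 0.82 × 111000 + 0.18 × 174000 = 91020 + 31320 = 122340
EV(B) = 0.25 × 140000 + 0.75 × 91000 = 35000 + 68250 = 103250
Overall = 0.8 × 122340 + 0.2 × 103250 = 97872 + 20650 = 118522

$118,522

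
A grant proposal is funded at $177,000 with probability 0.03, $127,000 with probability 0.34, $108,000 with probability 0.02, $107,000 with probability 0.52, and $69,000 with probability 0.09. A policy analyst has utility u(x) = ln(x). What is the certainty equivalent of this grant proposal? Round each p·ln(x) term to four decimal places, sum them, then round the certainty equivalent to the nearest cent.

E[u] = 0.03·ln(177000) + 0.34·ln(127000) + 0.02·ln(108000) + 0.52·ln(107000) + 0.09·ln(69000) = 0.3625 + 3.9957 + 0.2318 + 6.0219 + 1.0028 = 11.6147
CE = e^11.6147 ≈ 110713.38

$110,713.38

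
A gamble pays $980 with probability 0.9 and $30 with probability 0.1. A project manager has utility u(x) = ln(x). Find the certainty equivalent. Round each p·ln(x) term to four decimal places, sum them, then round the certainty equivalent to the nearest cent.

$691.53

E[u] = 0.9·ln(980) + 0.1·ln(30) = 6.1988 + 0.3401 = 6.5389
CE = e^6.5389 ≈ 691.53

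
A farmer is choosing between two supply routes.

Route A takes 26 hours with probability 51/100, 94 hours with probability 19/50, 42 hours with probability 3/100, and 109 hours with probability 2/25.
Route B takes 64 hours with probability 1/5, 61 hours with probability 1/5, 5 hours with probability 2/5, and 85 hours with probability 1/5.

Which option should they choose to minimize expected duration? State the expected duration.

Route A = 51/100 × 26 + 19/50 × 94 + 3/100 × 42 + 2/25 × 109 = 13.26 + 35.72 + 1.26 + 8.72 = 58.96
Route B = 1/5 × 64 + 1/5 × 61 + 2/5 × 5 + 1/5 × 85 = 12.8 + 12.2 + 2 + 17 = 44

Route B (44 hours)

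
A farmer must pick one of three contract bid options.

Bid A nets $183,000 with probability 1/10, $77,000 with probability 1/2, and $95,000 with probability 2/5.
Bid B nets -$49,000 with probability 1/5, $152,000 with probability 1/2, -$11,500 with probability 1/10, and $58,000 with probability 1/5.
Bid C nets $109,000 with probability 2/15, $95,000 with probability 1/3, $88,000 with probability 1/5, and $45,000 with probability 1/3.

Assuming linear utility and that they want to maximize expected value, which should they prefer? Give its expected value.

Bid A = 1/10 × 183000 + 1/2 × 77000 + 2/5 × 95000 = 18300 + 38500 + 38000 = 94800
Bid B = 1/5 × (-49000) + 1/2 × 152000 + 1/10 × (-11500) + 1/5 × 58000 = -9800 + 76000 − 1150 + 11600 = 76650
Bid C = 2/15 × 109000 + 1/3 × 95000 + 1/5 × 88000 + 1/3 × 45000 = 14533.3333 + 31666.6667 + 17600 + 15000 = 78800

Bid A ($94,800)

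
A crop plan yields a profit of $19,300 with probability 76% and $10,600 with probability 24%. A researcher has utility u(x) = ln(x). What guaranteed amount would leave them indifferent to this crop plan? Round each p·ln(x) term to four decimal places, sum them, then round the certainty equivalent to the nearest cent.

$16,715.64

E[u] = 0.76·ln(19300) + 0.24·ln(10600) = 7.4996 + 2.2245 = 9.7241
CE = e^9.7241 ≈ 16715.64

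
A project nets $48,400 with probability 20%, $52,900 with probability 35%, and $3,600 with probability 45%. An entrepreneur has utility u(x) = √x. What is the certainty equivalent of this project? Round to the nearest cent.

E[u] = 0.2·√48400 + 0.35·√52900 + 0.45·√3600 = 0.2·220 + 0.35·230 + 0.45·60 = 151.5
CE = (151.5)² = 22952.25

$22,952.25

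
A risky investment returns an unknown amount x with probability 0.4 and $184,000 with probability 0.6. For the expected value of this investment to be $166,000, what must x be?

x = $139,000

0.4·x + 0.6·184000 = 166000
0.4·x = 166000 − 110400 = 55600
x = 55600 / 0.4 = 139000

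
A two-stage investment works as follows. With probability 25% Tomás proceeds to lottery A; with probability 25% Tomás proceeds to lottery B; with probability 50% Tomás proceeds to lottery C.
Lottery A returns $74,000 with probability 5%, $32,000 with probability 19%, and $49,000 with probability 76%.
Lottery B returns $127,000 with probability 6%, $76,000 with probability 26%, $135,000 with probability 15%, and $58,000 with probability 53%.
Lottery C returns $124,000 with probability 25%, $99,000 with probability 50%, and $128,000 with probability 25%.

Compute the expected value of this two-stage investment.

$87,597.50

EV(A) = 0.05 × 74000 + 0.19 × 32000 + 0.76 × 49000 = 3700 + 6080 + 37240 = 47020
EV(B) = 0.06 × 127000 + 0.26 × 76000 + 0.15 × 135000 + 0.53 × 58000 = 7620 + 19760 + 20250 + 30740 = 78370
EV(C) = 0.25 × 124000 + 0.5 × 99000 + 0.25 × 128000 = 31000 + 49500 + 32000 = 112500
Overall = 0.25 × 47020 + 0.25 × 78370 + 0.5 × 112500 = 11755 + 19592.5 + 56250 = 87597.5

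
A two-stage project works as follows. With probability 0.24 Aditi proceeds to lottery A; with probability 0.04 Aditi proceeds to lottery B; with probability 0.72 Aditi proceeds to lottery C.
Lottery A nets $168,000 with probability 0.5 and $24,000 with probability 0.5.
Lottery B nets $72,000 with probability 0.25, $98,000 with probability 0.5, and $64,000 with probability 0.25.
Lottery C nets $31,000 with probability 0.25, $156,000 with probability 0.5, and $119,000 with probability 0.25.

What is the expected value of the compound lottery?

EV(A) = 0.5 × 168000 + 0.5 × 24000 = 84000 + 12000 = 96000
EV(B) = 0.25 × 72000 + 0.5 × 98000 + 0.25 × 64000 = 18000 + 49000 + 16000 = 83000
EV(C) = 0.25 × 31000 + 0.5 × 156000 + 0.25 × 119000 = 7750 + 78000 + 29750 = 115500
Overall = 0.24 × 96000 + 0.04 × 83000 + 0.72 × 115500 = 23040 + 3320 + 83160 = 109520

$109,520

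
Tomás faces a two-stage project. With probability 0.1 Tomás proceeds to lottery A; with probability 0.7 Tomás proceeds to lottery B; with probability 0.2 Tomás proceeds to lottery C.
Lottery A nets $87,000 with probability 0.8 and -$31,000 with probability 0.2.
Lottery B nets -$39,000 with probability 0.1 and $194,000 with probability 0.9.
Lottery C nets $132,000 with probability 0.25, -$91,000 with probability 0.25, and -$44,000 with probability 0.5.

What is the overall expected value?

EV(A) = 0.8 × 87000 + 0.2 × (-31000) = 69600 − 6200 = 63400
EV(B) = 0.1 × (-39000) + 0.9 × 194000 = -3900 + 174600 = 170700
EV(C) = 0.25 × 132000 + 0.25 × (-91000) + 0.5 × (-44000) = 33000 − 22750 − 22000 = -11750
Overall = 0.1 × 63400 + 0.7 × 170700 + 0.2 × (-11750) = 6340 + 119490 − 2350 = 123480

$123,480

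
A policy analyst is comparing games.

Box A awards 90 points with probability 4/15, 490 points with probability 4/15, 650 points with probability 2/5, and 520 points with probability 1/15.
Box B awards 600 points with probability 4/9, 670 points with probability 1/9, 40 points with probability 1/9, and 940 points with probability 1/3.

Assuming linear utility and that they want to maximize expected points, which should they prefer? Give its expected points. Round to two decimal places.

Box B (658.89 points)

Box A = 4/15 × 90 + 4/15 × 490 + 2/5 × 650 + 1/15 × 520 = 24 + 130.6667 + 260 + 34.6667 = 449.3333
Box B = 4/9 × 600 + 1/9 × 670 + 1/9 × 40 + 1/3 × 940 = 266.6667 + 74.4444 + 4.4444 + 313.3333 = 658.8889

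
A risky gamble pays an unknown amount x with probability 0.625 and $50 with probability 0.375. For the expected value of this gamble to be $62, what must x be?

x = $69.20

0.625·x + 0.375·50 = 62
0.625·x = 62 − 18.75 = 43.25
x = 43.25 / 0.625 = 69.2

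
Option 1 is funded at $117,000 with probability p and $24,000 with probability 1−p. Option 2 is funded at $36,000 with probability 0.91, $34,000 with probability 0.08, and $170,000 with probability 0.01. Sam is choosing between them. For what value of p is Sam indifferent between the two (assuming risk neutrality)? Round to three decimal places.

p = 0.142

EV(Option 2) = 0.91 × 36000 + 0.08 × 34000 + 0.01 × 170000 = 32760 + 2720 + 1700 = 37180
p·117000 + (1−p)·24000 = 37180
93000p + 24000 = 37180
p = (37180 − 24000) / 93000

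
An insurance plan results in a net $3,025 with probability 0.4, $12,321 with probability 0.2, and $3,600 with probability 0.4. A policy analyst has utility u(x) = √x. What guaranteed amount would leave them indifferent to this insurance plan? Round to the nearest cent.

E[u] = 0.4·√3025 + 0.2·√12321 + 0.4·√3600 = 0.4·55 + 0.2·111 + 0.4·60 = 68.2
CE = (68.2)² = 4651.24

$4,651.24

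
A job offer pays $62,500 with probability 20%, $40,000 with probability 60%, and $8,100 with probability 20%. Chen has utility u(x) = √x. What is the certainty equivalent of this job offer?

E[u] = 0.2·√62500 + 0.6·√40000 + 0.2·√8100 = 0.2·250 + 0.6·200 + 0.2·90 = 188
CE = (188)² = 35344

$35,344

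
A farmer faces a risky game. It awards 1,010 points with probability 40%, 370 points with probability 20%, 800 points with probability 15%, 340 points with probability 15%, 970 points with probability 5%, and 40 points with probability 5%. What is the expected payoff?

EV = 0.4 × 1010 + 0.2 × 370 + 0.15 × 800 + 0.15 × 340 + 0.05 × 970 + 0.05 × 40 = 404 + 74 + 120 + 51 + 48.5 + 2 = 699.5

699.5 points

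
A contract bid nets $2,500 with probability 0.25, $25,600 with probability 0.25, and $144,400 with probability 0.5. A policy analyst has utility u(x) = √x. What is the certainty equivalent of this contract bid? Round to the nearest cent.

E[u] = 0.25·√2500 + 0.25·√25600 + 0.5·√144400 = 0.25·50 + 0.25·160 + 0.5·380 = 242.5
CE = (242.5)² = 58806.25

$58,806.25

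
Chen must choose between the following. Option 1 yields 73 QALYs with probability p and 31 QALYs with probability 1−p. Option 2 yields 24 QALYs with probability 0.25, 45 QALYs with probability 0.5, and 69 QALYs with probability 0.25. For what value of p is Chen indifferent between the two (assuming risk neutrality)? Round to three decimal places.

EV(Option 2) = 0.25 × 24 + 0.5 × 45 + 0.25 × 69 = 6 + 22.5 + 17.25 = 45.75
p·73 + (1−p)·31 = 45.75
42p + 31 = 45.75
p = (45.75 − 31) / 42

p = 0.351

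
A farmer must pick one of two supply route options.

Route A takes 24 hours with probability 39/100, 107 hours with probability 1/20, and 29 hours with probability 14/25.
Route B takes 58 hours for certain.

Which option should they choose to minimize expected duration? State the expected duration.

Route A = 39/100 × 24 + 1/20 × 107 + 14/25 × 29 = 9.36 + 5.35 + 16.24 = 30.95
Route B: 58 (certain)

Route A (30.95 hours)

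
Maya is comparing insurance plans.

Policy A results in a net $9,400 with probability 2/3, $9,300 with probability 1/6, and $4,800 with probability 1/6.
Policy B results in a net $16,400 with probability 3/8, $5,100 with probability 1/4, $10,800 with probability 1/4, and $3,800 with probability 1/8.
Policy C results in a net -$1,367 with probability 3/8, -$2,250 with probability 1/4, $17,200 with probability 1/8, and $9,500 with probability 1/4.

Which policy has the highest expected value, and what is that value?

Policy A = 2/3 × 9400 + 1/6 × 9300 + 1/6 × 4800 = 6266.6667 + 1550 + 800 = 8616.6667
Policy B = 3/8 × 16400 + 1/4 × 5100 + 1/4 × 10800 + 1/8 × 3800 = 6150 + 1275 + 2700 + 475 = 10600
Policy C = 3/8 × (-1367) + 1/4 × (-2250) + 1/8 × 17200 + 1/4 × 9500 = -512.625 − 562.5 + 2150 + 2375 = 3449.875

Policy B ($10,600)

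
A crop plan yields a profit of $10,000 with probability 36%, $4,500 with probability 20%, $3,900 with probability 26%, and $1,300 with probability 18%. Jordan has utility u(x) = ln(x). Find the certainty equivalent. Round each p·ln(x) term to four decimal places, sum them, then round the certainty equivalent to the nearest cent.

E[u] = 0.36·ln(10000) + 0.2·ln(4500) + 0.26·ln(3900) + 0.18·ln(1300) = 3.3157 + 1.6824 + 2.1499 + 1.2906 = 8.4386
CE = e^8.4386 ≈ 4622.08

$4,622.08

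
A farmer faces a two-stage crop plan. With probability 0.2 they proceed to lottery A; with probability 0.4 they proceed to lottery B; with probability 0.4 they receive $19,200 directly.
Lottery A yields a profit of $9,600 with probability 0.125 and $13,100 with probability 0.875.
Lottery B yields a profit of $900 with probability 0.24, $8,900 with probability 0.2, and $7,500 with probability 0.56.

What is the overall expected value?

EV(A) = 0.125 × 9600 + 0.875 × 13100 = 1200 + 11462.5 = 12662.5
EV(B) = 0.24 × 900 + 0.2 × 8900 + 0.56 × 7500 = 216 + 1780 + 4200 = 6196
Branch C: 19200 (certain)
Overall = 0.2 × 12662.5 + 0.4 × 6196 + 0.4 × 19200 = 2532.5 + 2478.4 + 7680 = 12690.9

$12,690.90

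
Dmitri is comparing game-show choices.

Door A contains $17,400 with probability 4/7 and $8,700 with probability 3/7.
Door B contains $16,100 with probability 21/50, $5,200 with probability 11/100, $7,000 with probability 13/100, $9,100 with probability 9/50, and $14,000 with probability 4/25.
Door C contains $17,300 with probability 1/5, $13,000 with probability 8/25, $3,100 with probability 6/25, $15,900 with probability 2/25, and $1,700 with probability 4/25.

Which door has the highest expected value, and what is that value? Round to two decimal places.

Door A = 4/7 × 17400 + 3/7 × 8700 = 9942.8571 + 3728.5714 = 13671.4286
Door B = 21/50 × 16100 + 11/100 × 5200 + 13/100 × 7000 + 9/50 × 9100 + 4/25 × 14000 = 6762 + 572 + 910 + 1638 + 2240 = 12122
Door C = 1/5 × 17300 + 8/25 × 13000 + 6/25 × 3100 + 2/25 × 15900 + 4/25 × 1700 = 3460 + 4160 + 744 + 1272 + 272 = 9908

Door A ($13,671.43)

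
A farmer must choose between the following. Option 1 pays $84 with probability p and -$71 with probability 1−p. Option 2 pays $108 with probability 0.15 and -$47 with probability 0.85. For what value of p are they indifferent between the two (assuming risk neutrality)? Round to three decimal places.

p = 0.305

EV(Option 2) = 0.15 × 108 + 0.85 × (-47) = 16.2 − 39.95 = -23.75
p·84 + (1−p)·(-71) = -23.75
155p − 71 = -23.75
p = (-23.75 + 71) / 155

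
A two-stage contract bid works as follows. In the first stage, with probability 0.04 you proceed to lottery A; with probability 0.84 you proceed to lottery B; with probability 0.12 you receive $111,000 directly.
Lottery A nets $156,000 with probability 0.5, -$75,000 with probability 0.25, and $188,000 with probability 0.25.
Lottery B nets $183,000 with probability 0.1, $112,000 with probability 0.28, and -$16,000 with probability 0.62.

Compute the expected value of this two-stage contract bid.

EV(A) = 0.5 × 156000 + 0.25 × (-75000) + 0.25 × 188000 = 78000 − 18750 + 47000 = 106250
EV(B) = 0.1 × 183000 + 0.28 × 112000 + 0.62 × (-16000) = 18300 + 31360 − 9920 = 39740
Branch C: 111000 (certain)
Overall = 0.04 × 106250 + 0.84 × 39740 + 0.12 × 111000 = 4250 + 33381.6 + 13320 = 50951.6

$50,951.60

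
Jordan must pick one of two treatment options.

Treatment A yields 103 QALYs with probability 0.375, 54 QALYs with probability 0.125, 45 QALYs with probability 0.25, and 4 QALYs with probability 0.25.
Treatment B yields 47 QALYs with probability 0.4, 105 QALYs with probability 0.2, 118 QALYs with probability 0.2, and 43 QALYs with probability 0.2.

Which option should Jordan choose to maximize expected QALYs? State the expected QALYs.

Treatment B (72 QALYs)

Treatment A = 0.375 × 103 + 0.125 × 54 + 0.25 × 45 + 0.25 × 4 = 38.625 + 6.75 + 11.25 + 1 = 57.625
Treatment B = 0.4 × 47 + 0.2 × 105 + 0.2 × 118 + 0.2 × 43 = 18.8 + 21 + 23.6 + 8.6 = 72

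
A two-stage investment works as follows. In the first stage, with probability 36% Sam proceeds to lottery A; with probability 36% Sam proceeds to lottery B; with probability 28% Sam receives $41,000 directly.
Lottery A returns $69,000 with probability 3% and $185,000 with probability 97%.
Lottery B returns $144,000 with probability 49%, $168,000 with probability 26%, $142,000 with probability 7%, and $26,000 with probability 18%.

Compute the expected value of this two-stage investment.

$123,216.80

EV(A) = 0.03 × 69000 + 0.97 × 185000 = 2070 + 179450 = 181520
EV(B) = 0.49 × 144000 + 0.26 × 168000 + 0.07 × 142000 + 0.18 × 26000 = 70560 + 43680 + 9940 + 4680 = 128860
Branch C: 41000 (certain)
Overall = 0.36 × 181520 + 0.36 × 128860 + 0.28 × 41000 = 65347.2 + 46389.6 + 11480 = 123216.8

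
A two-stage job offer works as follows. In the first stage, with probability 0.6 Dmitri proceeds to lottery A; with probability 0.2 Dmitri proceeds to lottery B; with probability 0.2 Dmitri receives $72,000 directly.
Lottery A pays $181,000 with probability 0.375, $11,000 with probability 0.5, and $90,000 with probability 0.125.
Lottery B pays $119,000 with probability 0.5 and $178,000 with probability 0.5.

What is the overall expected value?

EV(A) = 0.375 × 181000 + 0.5 × 11000 + 0.125 × 90000 = 67875 + 5500 + 11250 = 84625
EV(B) = 0.5 × 119000 + 0.5 × 178000 = 59500 + 89000 = 148500
Branch C: 72000 (certain)
Overall = 0.6 × 84625 + 0.2 × 148500 + 0.2 × 72000 = 50775 + 29700 + 14400 = 94875

$94,875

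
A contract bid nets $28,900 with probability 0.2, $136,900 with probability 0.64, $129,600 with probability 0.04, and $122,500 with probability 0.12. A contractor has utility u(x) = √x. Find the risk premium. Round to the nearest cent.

$6,220.16

E[u] = 0.2·√28900 + 0.64·√136900 + 0.04·√129600 + 0.12·√122500 = 0.2·170 + 0.64·370 + 0.04·360 + 0.12·350 = 327.2
CE = (327.2)² = 107059.84
Risk premium = EV − CE = 113280 − 107059.84 = 6220.16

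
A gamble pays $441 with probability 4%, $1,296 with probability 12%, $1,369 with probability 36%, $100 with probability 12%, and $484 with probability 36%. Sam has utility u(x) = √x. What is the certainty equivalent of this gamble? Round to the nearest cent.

E[u] = 0.04·√441 + 0.12·√1296 + 0.36·√1369 + 0.12·√100 + 0.36·√484 = 0.04·21 + 0.12·36 + 0.36·37 + 0.12·10 + 0.36·22 = 27.6
CE = (27.6)² = 761.76

$761.76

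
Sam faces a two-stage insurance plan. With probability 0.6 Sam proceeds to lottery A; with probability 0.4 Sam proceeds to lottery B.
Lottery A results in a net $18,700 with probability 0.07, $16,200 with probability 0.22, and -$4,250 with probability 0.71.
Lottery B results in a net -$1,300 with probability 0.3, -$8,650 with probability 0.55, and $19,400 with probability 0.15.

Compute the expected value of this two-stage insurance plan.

$218.30

EV(A) = 0.07 × 18700 + 0.22 × 16200 + 0.71 × (-4250) = 1309 + 3564 − 3017.5 = 1855.5
EV(B) = 0.3 × (-1300) + 0.55 × (-8650) + 0.15 × 19400 = -390 − 4757.5 + 2910 = -2237.5
Overall = 0.6 × 1855.5 + 0.4 × (-2237.5) = 1113.3 − 895 = 218.3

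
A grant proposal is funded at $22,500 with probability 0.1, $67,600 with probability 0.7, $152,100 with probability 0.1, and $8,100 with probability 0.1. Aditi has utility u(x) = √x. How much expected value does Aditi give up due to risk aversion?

$5,565

E[u] = 0.1·√22500 + 0.7·√67600 + 0.1·√152100 + 0.1·√8100 = 0.1·150 + 0.7·260 + 0.1·390 + 0.1·90 = 245
CE = (245)² = 60025
Risk premium = EV − CE = 65590 − 60025 = 5565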